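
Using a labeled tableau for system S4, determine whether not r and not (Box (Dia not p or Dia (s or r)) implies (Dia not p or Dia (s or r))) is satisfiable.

1. not r and not (Box (Dia not p or Dia (s or r)) implies (Dia not p or Dia (s or r))), u
2. not r, u
3. not (Box (Dia not p or Dia (s or r)) implies (Dia not p or Dia (s or r))), u
4. Box (Dia not p or Dia (s or r)), u
5. not (Dia not p or Dia (s or r)), u
6. not Dia not p, u
7. not Dia (s or r), u
8. Dia not p or Dia (s or r), u
9. p, u
10. not (s or r), u
11. not s, u
12. Dia (s or r), u
13. s or r, v
14. Dia not p or Dia (s or r), v
15. p, v
16. not (s or r), v
17. not s, v
18. not r, v
19. r, v
Accessibility: uRu, uRv, vRv
Branch closes: r and not r both at v.
All branches of the tableau close; one closing branch shown above.

Unsatisfiable (every branch closes)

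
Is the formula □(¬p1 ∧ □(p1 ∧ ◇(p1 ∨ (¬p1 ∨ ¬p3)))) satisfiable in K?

Satisfiable (open branch found)

1. □(¬p1 ∧ □(p1 ∧ ◇(p1 ∨ (¬p1 ∨ ¬p3)))), w0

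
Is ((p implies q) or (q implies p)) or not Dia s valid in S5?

Valid

Tableau for the negation not (((p implies q) or (q implies p)) or not Dia s):
1. not (((p implies q) or (q implies p)) or not Dia s), 0
2. not ((p implies q) or (q implies p)), 0   [neg-or-rule on 1]
3. Dia s, 0   [neg-or-rule on 1]
4. not (p implies q), 0   [neg-or-rule on 2]
5. not (q implies p), 0   [neg-or-rule on 2]
6. p, 0   [neg-implies-rule on 4]
7. not q, 0   [neg-implies-rule on 4]
8. q, 0   [neg-implies-rule on 5]
9. not p, 0   [neg-implies-rule on 5]
Accessibility: 0R0
Branch closes: q and not q both at 0.
Every branch of the negation's tableau closes; the branch above is one of them.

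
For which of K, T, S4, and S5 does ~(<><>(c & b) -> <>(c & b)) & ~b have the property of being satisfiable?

K, T

S4-tableau for the formula:
1. ~(<><>(c & b) -> <>(c & b)) & ~b, 0
2. ~(<><>(c & b) -> <>(c & b)), 0   [&-rule on 1]
3. ~b, 0   [&-rule on 1]
4. <><>(c & b), 0   [~->-rule on 2]
5. ~<>(c & b), 0   [~->-rule on 2]
6. ~(c & b), 0   [~<>-rule on 5 via 0R0]
7. <>(c & b), 1   [<>-rule on 4: fresh world 1, 0R1]
8. ~(c & b), 1   [~<>-rule on 5 via 0R1]
9. ~b, 1   [~&-rule on 8 (branches; this branch)]
10. c & b, 2   [<>-rule on 7: fresh world 2, 1R2]
11. c, 2   [&-rule on 10]
12. b, 2   [&-rule on 10]
13. ~(c & b), 2   [~<>-rule on 5 via 0R2]
14. ~b, 2   [~&-rule on 13 (branches; this branch)]
Accessibility: 0R0, 0R1, 0R2, 1R1, 1R2, 2R2
Branch closes: b and ~b both at 2.
Every branch closes (one shown): unsatisfiable in S4, hence also in S5 (every S5-frame is an S4-frame).
T-tableau for the formula:
1. ~(<><>(c & b) -> <>(c & b)) & ~b, 0
2. ~(<><>(c & b) -> <>(c & b)), 0   [&-rule on 1]
3. ~b, 0   [&-rule on 1]
4. <><>(c & b), 0   [~->-rule on 2]
5. ~<>(c & b), 0   [~->-rule on 2]
6. ~(c & b), 0   [~<>-rule on 5 via 0R0]
7. <>(c & b), 1   [<>-rule on 4: fresh world 1, 0R1]
8. ~(c & b), 1   [~<>-rule on 5 via 0R1]
9. ~b, 1   [~&-rule on 8 (branches; this branch)]
10. c & b, 2   [<>-rule on 7: fresh world 2, 1R2]
11. c, 2   [&-rule on 10]
12. b, 2   [&-rule on 10]
Accessibility: 0R0, 0R1, 1R1, 1R2, 2R2
Complete open branch: satisfiable in T, hence also in K (this T-model is also a K-model).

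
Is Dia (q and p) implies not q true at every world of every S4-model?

Invalid (countermodel exists)

Tableau for the negation not (Dia (q and p) implies not q):
1. not (Dia (q and p) implies not q), 0
2. Dia (q and p), 0   [neg-implies-rule on 1]
3. q, 0   [neg-implies-rule on 1]
4. q and p, 1   [Dia-rule on 2: fresh world 1, 0R1]
5. q, 1   [and-rule on 4]
6. p, 1   [and-rule on 4]
Accessibility: 0R0, 0R1, 1R1
The negation has an open branch (countermodel exists).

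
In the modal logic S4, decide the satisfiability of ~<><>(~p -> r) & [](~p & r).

1. ~<><>(~p -> r) & [](~p & r), w0
2. ~<><>(~p -> r), w0   [&-rule on 1]
3. [](~p & r), w0   [&-rule on 1]
4. ~<>(~p -> r), w0   [~<>-rule on 2 via w0Rw0]
5. ~p & r, w0   [[]-rule on 3 via w0Rw0]
6. ~p, w0   [&-rule on 5]
7. r, w0   [&-rule on 5]
8. ~(~p -> r), w0   [~<>-rule on 4 via w0Rw0]
9. ~r, w0   [~->-rule on 8]
Accessibility: w0Rw0
Branch closes: r and ~r both at w0.
(One branch shown.) All branches close.

Unsatisfiable (every branch closes)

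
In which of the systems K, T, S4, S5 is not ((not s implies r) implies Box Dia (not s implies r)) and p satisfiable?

S4-tableau for the formula:
1. not ((not s implies r) implies Box Dia (not s implies r)) and p, w0
2. not ((not s implies r) implies Box Dia (not s implies r)), w0
3. p, w0
4. not s implies r, w0
5. not Box Dia (not s implies r), w0
6. r, w0
7. not Dia (not s implies r), w1
8. not (not s implies r), w1
9. not s, w1
10. not r, w1
Accessibility: w0Rw0, w0Rw1, w1Rw1
Complete open branch: satisfiable in S4, hence also in K, T (this S4-model is also a K-model and a T-model).
S5-tableau for the formula:
1. not ((not s implies r) implies Box Dia (not s implies r)) and p, w0
2. not ((not s implies r) implies Box Dia (not s implies r)), w0
3. p, w0
4. not s implies r, w0
5. not Box Dia (not s implies r), w0
6. r, w0
7. not Dia (not s implies r), w1
8. not (not s implies r), w0
9. not s, w0
10. not r, w0
Accessibility: w0Rw0, w0Rw1, w1Rw0, w1Rw1
Branch closes: r and not r both at w0.
Every branch closes (one shown): unsatisfiable in S5.

K, T, S4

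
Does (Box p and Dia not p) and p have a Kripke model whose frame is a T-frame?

1. (Box p and Dia not p) and p, 0
2. Box p and Dia not p, 0
3. p, 0
4. Box p, 0
5. Dia not p, 0
6. not p, 1
7. p, 1
Accessibility: 0R0, 0R1, 1R1
Branch closes: p and not p both at 1.
All branches of the tableau close; one closing branch shown above.

Unsatisfiable (every branch closes)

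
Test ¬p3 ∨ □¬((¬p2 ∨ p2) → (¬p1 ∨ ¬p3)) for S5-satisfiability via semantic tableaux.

1. ¬p3 ∨ □¬((¬p2 ∨ p2) → (¬p1 ∨ ¬p3)), w0
2. □¬((¬p2 ∨ p2) → (¬p1 ∨ ¬p3)), w0
3. ¬((¬p2 ∨ p2) → (¬p1 ∨ ¬p3)), w0
4. ¬p2 ∨ p2, w0
5. ¬(¬p1 ∨ ¬p3), w0
6. p1, w0
7. p3, w0
8. p2, w0
Accessibility: w0Rw0

Satisfiable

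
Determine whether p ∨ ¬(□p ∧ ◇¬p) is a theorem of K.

Valid

Tableau for the negation ¬(p ∨ ¬(□p ∧ ◇¬p)):
1. ¬(p ∨ ¬(□p ∧ ◇¬p)), u
2. ¬p, u   [¬∨-rule on 1]
3. □p ∧ ◇¬p, u   [¬∨-rule on 1]
4. □p, u   [∧-rule on 3]
5. ◇¬p, u   [∧-rule on 3]
6. ¬p, v   [◇-rule on 5: fresh world v, uRv]
7. p, v   [□-rule on 4 via uRv]
Accessibility: uRv
Branch closes: p and ¬p both at v.
All branches of the negation close; one closing branch shown above.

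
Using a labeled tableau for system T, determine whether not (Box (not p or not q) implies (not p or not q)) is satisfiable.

No, unsatisfiable

1. not (Box (not p or not q) implies (not p or not q)), 0
2. Box (not p or not q), 0   [neg-implies-rule on 1]
3. not (not p or not q), 0   [neg-implies-rule on 1]
4. p, 0   [neg-or-rule on 3]
5. q, 0   [neg-or-rule on 3]
6. not p or not q, 0   [Box-rule on 2 via 0R0]
7. not q, 0   [or-rule on 6 (branches; this branch)]
Accessibility: 0R0
Branch closes: q and not q both at 0.
Every branch closes; the branch above is one of them.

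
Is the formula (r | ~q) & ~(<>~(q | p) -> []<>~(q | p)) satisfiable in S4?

1. (r | ~q) & ~(<>~(q | p) -> []<>~(q | p)), 0
2. r | ~q, 0
3. ~(<>~(q | p) -> []<>~(q | p)), 0
4. <>~(q | p), 0
5. ~[]<>~(q | p), 0
6. ~q, 0
7. ~(q | p), 1
8. ~q, 1
9. ~p, 1
10. ~<>~(q | p), 2
11. q | p, 2
12. p, 2
Accessibility: 0R0, 0R1, 0R2, 1R1, 2R2

Yes, satisfiable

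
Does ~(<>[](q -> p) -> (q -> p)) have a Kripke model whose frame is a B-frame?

No, unsatisfiable

1. ~(<>[](q -> p) -> (q -> p)), u
2. <>[](q -> p), u   [~->-rule on 1]
3. ~(q -> p), u   [~->-rule on 1]
4. q, u   [~->-rule on 3]
5. ~p, u   [~->-rule on 3]
6. [](q -> p), v   [<>-rule on 2: fresh world v, uRv]
7. q -> p, u   [[]-rule on 6 via vRu]
8. q -> p, v   [[]-rule on 6 via vRv]
9. p, u   [->-rule on 7 (branches; this branch)]
Accessibility: uRu, uRv, vRu, vRv
Branch closes: p and ~p both at u.
All branches of the tableau close; one closing branch shown above.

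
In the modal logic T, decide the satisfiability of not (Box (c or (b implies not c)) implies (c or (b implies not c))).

Unsatisfiable

1. not (Box (c or (b implies not c)) implies (c or (b implies not c))), u
2. Box (c or (b implies not c)), u
3. not (c or (b implies not c)), u
4. not c, u
5. not (b implies not c), u
6. b, u
7. c, u
Accessibility: uRu
Branch closes: c and not c both at u.
All branches of the tableau close; one closing branch shown above.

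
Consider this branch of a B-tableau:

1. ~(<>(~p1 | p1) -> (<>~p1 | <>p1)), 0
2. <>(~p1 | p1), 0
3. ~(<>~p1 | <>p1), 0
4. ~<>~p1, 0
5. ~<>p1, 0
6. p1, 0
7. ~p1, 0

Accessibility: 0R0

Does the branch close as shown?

Both p1 and ~p1 appear at 0.

Yes, closed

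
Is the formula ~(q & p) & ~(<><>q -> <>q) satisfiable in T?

1. ~(q & p) & ~(<><>q -> <>q), 0
2. ~(q & p), 0
3. ~(<><>q -> <>q), 0
4. <><>q, 0
5. ~<>q, 0
6. ~q, 0
7. ~p, 0
8. <>q, 1
9. ~q, 1
10. q, 2
Accessibility: 0R0, 0R1, 1R1, 1R2, 2R2

Satisfiable (open branch found)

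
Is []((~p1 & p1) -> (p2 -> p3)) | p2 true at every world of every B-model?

Tableau for the negation ~([]((~p1 & p1) -> (p2 -> p3)) | p2):
1. ~([]((~p1 & p1) -> (p2 -> p3)) | p2), 0
2. ~[]((~p1 & p1) -> (p2 -> p3)), 0
3. ~p2, 0
4. ~((~p1 & p1) -> (p2 -> p3)), 1
5. ~p1 & p1, 1
6. ~(p2 -> p3), 1
7. ~p1, 1
8. p1, 1
Accessibility: 0R0, 0R1, 1R0, 1R1
Branch closes: p1 and ~p1 both at 1.
Every branch of the negation's tableau closes; the branch above is one of them.

Valid in B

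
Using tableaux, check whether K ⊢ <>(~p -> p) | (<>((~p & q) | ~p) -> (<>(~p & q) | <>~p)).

Tableau for the negation ~(<>(~p -> p) | (<>((~p & q) | ~p) -> (<>(~p & q) | <>~p))):
1. ~(<>(~p -> p) | (<>((~p & q) | ~p) -> (<>(~p & q) | <>~p))), w0
2. ~<>(~p -> p), w0
3. ~(<>((~p & q) | ~p) -> (<>(~p & q) | <>~p)), w0
4. <>((~p & q) | ~p), w0
5. ~(<>(~p & q) | <>~p), w0
6. ~<>(~p & q), w0
7. ~<>~p, w0
8. (~p & q) | ~p, w1
9. ~(~p -> p), w1
10. ~p, w1
11. ~(~p & q), w1
12. p, w1
Accessibility: w0Rw1
Branch closes: p and ~p both at w1.
Every branch of the negation's tableau closes; the branch above is one of them.

Valid in K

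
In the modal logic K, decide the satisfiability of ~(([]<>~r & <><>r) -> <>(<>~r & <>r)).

1. ~(([]<>~r & <><>r) -> <>(<>~r & <>r)), 0
2. []<>~r & <><>r, 0   [~->-rule on 1]
3. ~<>(<>~r & <>r), 0   [~->-rule on 1]
4. []<>~r, 0   [&-rule on 2]
5. <><>r, 0   [&-rule on 2]
6. <>r, 1   [<>-rule on 5: fresh world 1, 0R1]
7. ~(<>~r & <>r), 1   [~<>-rule on 3 via 0R1]
8. <>~r, 1   [[]-rule on 4 via 0R1]
9. ~<>~r, 1   [~&-rule on 7 (branches; this branch)]
10. r, 2   [<>-rule on 6: fresh world 2, 1R2]
11. ~r, 3   [<>-rule on 8: fresh world 3, 1R3]
12. r, 3   [~<>-rule on 9 via 1R3]
Accessibility: 0R1, 1R2, 1R3
Branch closes: r and ~r both at 3.
(One branch shown.) All branches close.

No, unsatisfiable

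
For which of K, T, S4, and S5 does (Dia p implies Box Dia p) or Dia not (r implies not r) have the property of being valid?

S4-tableau for the negation not ((Dia p implies Box Dia p) or Dia not (r implies not r)):
1. not ((Dia p implies Box Dia p) or Dia not (r implies not r)), 0
2. not (Dia p implies Box Dia p), 0
3. not Dia not (r implies not r), 0
4. Dia p, 0
5. not Box Dia p, 0
6. r implies not r, 0
7. not r, 0
8. p, 1
9. r implies not r, 1
10. not r, 1
11. not Dia p, 2
12. r implies not r, 2
13. not p, 2
14. not r, 2
Accessibility: 0R0, 0R1, 0R2, 1R1, 2R2
Complete open branch: countermodel on an S4-frame, so not valid in S4, nor in K, T (the same frame is also a K-frame and a T-frame).
S5-tableau for the negation not ((Dia p implies Box Dia p) or Dia not (r implies not r)):
1. not ((Dia p implies Box Dia p) or Dia not (r implies not r)), 0
2. not (Dia p implies Box Dia p), 0
3. not Dia not (r implies not r), 0
4. Dia p, 0
5. not Box Dia p, 0
6. r implies not r, 0
7. not r, 0
8. p, 1
9. r implies not r, 1
10. not r, 1
11. not Dia p, 2
12. r implies not r, 2
13. not p, 0
14. not p, 1
Accessibility: 0R0, 0R1, 0R2, 1R0, 1R1, 1R2, 2R0, 2R1, 2R2
Branch closes: p and not p both at 1.
Every branch closes (one shown): valid in S5.

S5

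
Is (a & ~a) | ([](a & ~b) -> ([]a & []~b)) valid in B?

Tableau for the negation ~((a & ~a) | ([](a & ~b) -> ([]a & []~b))):
1. ~((a & ~a) | ([](a & ~b) -> ([]a & []~b))), u
2. ~(a & ~a), u   [~|-rule on 1]
3. ~([](a & ~b) -> ([]a & []~b)), u   [~|-rule on 1]
4. [](a & ~b), u   [~->-rule on 3]
5. ~([]a & []~b), u   [~->-rule on 3]
6. a & ~b, u   [[]-rule on 4 via uRu]
7. a, u   [&-rule on 6]
8. ~b, u   [&-rule on 6]
9. ~[]~b, u   [~&-rule on 5 (branches; this branch)]
10. b, v   [~[]-rule on 9: fresh world v, uRv]
11. a & ~b, v   [[]-rule on 4 via uRv]
12. a, v   [&-rule on 11]
13. ~b, v   [&-rule on 11]
Accessibility: uRu, uRv, vRu, vRv
Branch closes: b and ~b both at v.
Every branch of the negation's tableau closes; the branch above is one of them.

Valid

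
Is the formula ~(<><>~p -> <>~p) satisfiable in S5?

Unsatisfiable

1. ~(<><>~p -> <>~p), 0
2. <><>~p, 0
3. ~<>~p, 0
4. p, 0
5. <>~p, 1
6. p, 1
7. ~p, 2
8. p, 2
Accessibility: 0R0, 0R1, 0R2, 1R0, 1R1, 1R2, 2R0, 2R1, 2R2
Branch closes: p and ~p both at 2.
All branches of the tableau close; one closing branch shown above.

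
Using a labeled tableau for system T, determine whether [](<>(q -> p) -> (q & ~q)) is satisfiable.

1. [](<>(q -> p) -> (q & ~q)), u
2. <>(q -> p) -> (q & ~q), u
3. ~<>(q -> p), u
4. ~(q -> p), u
5. q, u
6. ~p, u
Accessibility: uRu

Satisfiable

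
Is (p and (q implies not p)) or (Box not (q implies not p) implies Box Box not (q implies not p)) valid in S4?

Tableau for the negation not ((p and (q implies not p)) or (Box not (q implies not p) implies Box Box not (q implies not p))):
1. not ((p and (q implies not p)) or (Box not (q implies not p) implies Box Box not (q implies not p))), 0
2. not (p and (q implies not p)), 0
3. not (Box not (q implies not p) implies Box Box not (q implies not p)), 0
4. Box not (q implies not p), 0
5. not Box Box not (q implies not p), 0
6. not (q implies not p), 0
7. q, 0
8. p, 0
9. not Box not (q implies not p), 1
10. not (q implies not p), 1
11. q, 1
12. p, 1
13. q implies not p, 2
14. not (q implies not p), 2
15. q, 2
16. p, 2
17. not p, 2
Accessibility: 0R0, 0R1, 0R2, 1R1, 1R2, 2R2
Branch closes: p and not p both at 2.
All branches of the negation close; one closing branch shown above.

Valid in S4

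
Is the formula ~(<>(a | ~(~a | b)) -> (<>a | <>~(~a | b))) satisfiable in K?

No, unsatisfiable

1. ~(<>(a | ~(~a | b)) -> (<>a | <>~(~a | b))), 0
2. <>(a | ~(~a | b)), 0
3. ~(<>a | <>~(~a | b)), 0
4. ~<>a, 0
5. ~<>~(~a | b), 0
6. a | ~(~a | b), 1
7. ~a, 1
8. ~a | b, 1
9. ~(~a | b), 1
10. a, 1
11. ~b, 1
Accessibility: 0R1
Branch closes: a and ~a both at 1.
Every branch closes; the branch above is one of them.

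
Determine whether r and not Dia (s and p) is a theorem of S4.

Invalid (countermodel exists)

Tableau for the negation not (r and not Dia (s and p)):
1. not (r and not Dia (s and p)), w0
2. Dia (s and p), w0
3. s and p, w1
4. s, w1
5. p, w1
Accessibility: w0Rw0, w0Rw1, w1Rw1
The negation has an open branch (countermodel exists).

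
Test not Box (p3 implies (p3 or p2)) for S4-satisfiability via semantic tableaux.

1. not Box (p3 implies (p3 or p2)), 0
2. not (p3 implies (p3 or p2)), 1
3. p3, 1
4. not (p3 or p2), 1
5. not p3, 1
6. not p2, 1
Accessibility: 0R0, 0R1, 1R1
Branch closes: p3 and not p3 both at 1.
Every branch closes; the branch above is one of them.

Unsatisfiable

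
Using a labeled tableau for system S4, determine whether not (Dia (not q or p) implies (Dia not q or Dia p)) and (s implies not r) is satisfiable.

1. not (Dia (not q or p) implies (Dia not q or Dia p)) and (s implies not r), u
2. not (Dia (not q or p) implies (Dia not q or Dia p)), u
3. s implies not r, u
4. Dia (not q or p), u
5. not (Dia not q or Dia p), u
6. not Dia not q, u
7. not Dia p, u
8. q, u
9. not p, u
10. not r, u
11. not q or p, v
12. q, v
13. not p, v
14. p, v
Accessibility: uRu, uRv, vRv
Branch closes: p and not p both at v.
(One branch shown.) All branches close.

Unsatisfiable (every branch closes)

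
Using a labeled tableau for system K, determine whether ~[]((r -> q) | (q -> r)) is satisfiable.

Unsatisfiable

1. ~[]((r -> q) | (q -> r)), 0
2. ~((r -> q) | (q -> r)), 1   [~[]-rule on 1: fresh world 1, 0R1]
3. ~(r -> q), 1   [~|-rule on 2]
4. ~(q -> r), 1   [~|-rule on 2]
5. r, 1   [~->-rule on 3]
6. ~q, 1   [~->-rule on 3]
7. q, 1   [~->-rule on 4]
8. ~r, 1   [~->-rule on 4]
Accessibility: 0R1
Branch closes: q and ~q both at 1.
(One branch shown.) All branches close.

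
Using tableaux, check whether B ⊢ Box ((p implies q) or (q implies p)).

Valid in B

Tableau for the negation not Box ((p implies q) or (q implies p)):
1. not Box ((p implies q) or (q implies p)), w0
2. not ((p implies q) or (q implies p)), w1
3. not (p implies q), w1
4. not (q implies p), w1
5. p, w1
6. not q, w1
7. q, w1
8. not p, w1
Accessibility: w0Rw0, w0Rw1, w1Rw0, w1Rw1
Branch closes: q and not q both at w1.
All branches of the negation close; one closing branch shown above.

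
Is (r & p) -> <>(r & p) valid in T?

Yes, valid

Tableau for the negation ~((r & p) -> <>(r & p)):
1. ~((r & p) -> <>(r & p)), w0
2. r & p, w0   [~->-rule on 1]
3. ~<>(r & p), w0   [~->-rule on 1]
4. r, w0   [&-rule on 2]
5. p, w0   [&-rule on 2]
6. ~(r & p), w0   [~<>-rule on 3 via w0Rw0]
7. ~p, w0   [~&-rule on 6 (branches; this branch)]
Accessibility: w0Rw0
Branch closes: p and ~p both at w0.
All branches of the negation close; one closing branch shown above.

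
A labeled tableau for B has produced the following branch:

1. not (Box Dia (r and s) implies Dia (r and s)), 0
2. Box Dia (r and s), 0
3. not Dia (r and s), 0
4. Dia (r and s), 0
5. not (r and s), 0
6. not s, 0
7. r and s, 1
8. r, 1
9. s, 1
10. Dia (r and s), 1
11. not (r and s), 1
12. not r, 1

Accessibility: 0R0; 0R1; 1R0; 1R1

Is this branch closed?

Both r and not r appear at 1.

Closed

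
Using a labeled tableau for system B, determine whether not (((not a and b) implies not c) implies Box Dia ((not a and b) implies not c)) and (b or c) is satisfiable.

1. not (((not a and b) implies not c) implies Box Dia ((not a and b) implies not c)) and (b or c), 0
2. not (((not a and b) implies not c) implies Box Dia ((not a and b) implies not c)), 0
3. b or c, 0
4. (not a and b) implies not c, 0
5. not Box Dia ((not a and b) implies not c), 0
6. c, 0
7. not (not a and b), 0
8. not b, 0
9. not Dia ((not a and b) implies not c), 1
10. not ((not a and b) implies not c), 0
11. not a and b, 0
12. not a, 0
13. b, 0
Accessibility: 0R0, 0R1, 1R0, 1R1
Branch closes: b and not b both at 0.
All branches of the tableau close; one closing branch shown above.

Unsatisfiable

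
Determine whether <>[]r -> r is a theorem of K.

Tableau for the negation ~(<>[]r -> r):
1. ~(<>[]r -> r), u
2. <>[]r, u   [~->-rule on 1]
3. ~r, u   [~->-rule on 1]
4. []r, v   [<>-rule on 2: fresh world v, uRv]
Accessibility: uRv
The negation has an open branch (countermodel exists).

No, not valid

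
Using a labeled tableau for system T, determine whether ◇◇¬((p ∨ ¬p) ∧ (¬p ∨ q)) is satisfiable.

1. ◇◇¬((p ∨ ¬p) ∧ (¬p ∨ q)), 0
2. ◇¬((p ∨ ¬p) ∧ (¬p ∨ q)), 1
3. ¬((p ∨ ¬p) ∧ (¬p ∨ q)), 2
4. ¬(¬p ∨ q), 2
5. p, 2
6. ¬q, 2
Accessibility: 0R0, 0R1, 1R1, 1R2, 2R2

Satisfiable (open branch found)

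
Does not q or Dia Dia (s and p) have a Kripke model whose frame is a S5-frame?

Satisfiable (open branch found)

1. not q or Dia Dia (s and p), u
2. Dia Dia (s and p), u
3. Dia (s and p), v
4. s and p, w
5. s, w
6. p, w
Accessibility: uRu, uRv, uRw, vRu, vRv, vRw, wRu, wRv, wRw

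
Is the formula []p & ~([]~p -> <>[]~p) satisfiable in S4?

No, unsatisfiable

1. []p & ~([]~p -> <>[]~p), 0
2. []p, 0
3. ~([]~p -> <>[]~p), 0
4. []~p, 0
5. ~<>[]~p, 0
6. p, 0
7. ~p, 0
Accessibility: 0R0
Branch closes: p and ~p both at 0.
Every branch closes; the branch above is one of them.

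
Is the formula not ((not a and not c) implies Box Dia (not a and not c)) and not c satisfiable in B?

1. not ((not a and not c) implies Box Dia (not a and not c)) and not c, u
2. not ((not a and not c) implies Box Dia (not a and not c)), u   [and-rule on 1]
3. not c, u   [and-rule on 1]
4. not a and not c, u   [neg-implies-rule on 2]
5. not Box Dia (not a and not c), u   [neg-implies-rule on 2]
6. not a, u   [and-rule on 4]
7. not Dia (not a and not c), v   [neg-Box-rule on 5: fresh world v, uRv]
8. not (not a and not c), u   [neg-Dia-rule on 7 via vRu]
9. not (not a and not c), v   [neg-Dia-rule on 7 via vRv]
10. c, u   [neg-and-rule on 8 (branches; this branch)]
Accessibility: uRu, uRv, vRu, vRv
Branch closes: c and not c both at u.
Every branch closes; the branch above is one of them.

No, unsatisfiable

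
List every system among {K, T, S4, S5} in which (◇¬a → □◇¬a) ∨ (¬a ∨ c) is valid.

S5

S4-tableau for the negation ¬((◇¬a → □◇¬a) ∨ (¬a ∨ c)):
1. ¬((◇¬a → □◇¬a) ∨ (¬a ∨ c)), u
2. ¬(◇¬a → □◇¬a), u
3. ¬(¬a ∨ c), u
4. ◇¬a, u
5. ¬□◇¬a, u
6. a, u
7. ¬c, u
8. ¬a, v
9. ¬◇¬a, w
10. a, w
Accessibility: uRu, uRv, uRw, vRv, wRw
Complete open branch: countermodel on an S4-frame, so not valid in S4, nor in K, T (the same frame is also a K-frame and a T-frame).
S5-tableau for the negation ¬((◇¬a → □◇¬a) ∨ (¬a ∨ c)):
1. ¬((◇¬a → □◇¬a) ∨ (¬a ∨ c)), u
2. ¬(◇¬a → □◇¬a), u
3. ¬(¬a ∨ c), u
4. ◇¬a, u
5. ¬□◇¬a, u
6. a, u
7. ¬c, u
8. ¬a, v
9. ¬◇¬a, w
10. a, v
Accessibility: uRu, uRv, uRw, vRu, vRv, vRw, wRu, wRv, wRw
Branch closes: a and ¬a both at v.
Every branch closes (one shown): valid in S5.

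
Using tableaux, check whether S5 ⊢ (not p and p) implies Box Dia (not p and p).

Valid

Tableau for the negation not ((not p and p) implies Box Dia (not p and p)):
1. not ((not p and p) implies Box Dia (not p and p)), u
2. not p and p, u
3. not Box Dia (not p and p), u
4. not p, u
5. p, u
Accessibility: uRu
Branch closes: p and not p both at u.
Every branch of the negation's tableau closes; the branch above is one of them.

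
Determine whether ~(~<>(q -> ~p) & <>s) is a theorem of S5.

Tableau for the negation ~<>(q -> ~p) & <>s:
1. ~<>(q -> ~p) & <>s, u
2. ~<>(q -> ~p), u
3. <>s, u
4. ~(q -> ~p), u
5. q, u
6. p, u
7. s, v
8. ~(q -> ~p), v
9. q, v
10. p, v
Accessibility: uRu, uRv, vRu, vRv
The negation has an open branch (countermodel exists).

Invalid (countermodel exists)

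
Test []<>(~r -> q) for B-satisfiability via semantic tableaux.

Satisfiable (open branch found)

1. []<>(~r -> q), 0
2. <>(~r -> q), 0
3. ~r -> q, 1
4. <>(~r -> q), 1
5. q, 1
6. ~r -> q, 2
7. q, 2
Accessibility: 0R0, 0R1, 1R0, 1R1, 1R2, 2R1, 2R2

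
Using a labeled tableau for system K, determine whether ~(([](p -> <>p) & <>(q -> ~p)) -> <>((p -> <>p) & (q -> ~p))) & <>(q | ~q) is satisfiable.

1. ~(([](p -> <>p) & <>(q -> ~p)) -> <>((p -> <>p) & (q -> ~p))) & <>(q | ~q), u
2. ~(([](p -> <>p) & <>(q -> ~p)) -> <>((p -> <>p) & (q -> ~p))), u   [&-rule on 1]
3. <>(q | ~q), u   [&-rule on 1]
4. [](p -> <>p) & <>(q -> ~p), u   [~->-rule on 2]
5. ~<>((p -> <>p) & (q -> ~p)), u   [~->-rule on 2]
6. [](p -> <>p), u   [&-rule on 4]
7. <>(q -> ~p), u   [&-rule on 4]
8. q | ~q, v   [<>-rule on 3: fresh world v, uRv]
9. ~((p -> <>p) & (q -> ~p)), v   [~<>-rule on 5 via uRv]
10. p -> <>p, v   [[]-rule on 6 via uRv]
11. q, v   [|-rule on 8 (branches; this branch)]
12. ~(q -> ~p), v   [~&-rule on 9 (branches; this branch)]
13. p, v   [~->-rule on 12]
14. <>p, v   [->-rule on 10 (branches; this branch)]
15. q -> ~p, w   [<>-rule on 7: fresh world w, uRw]
16. ~((p -> <>p) & (q -> ~p)), w   [~<>-rule on 5 via uRw]
17. p -> <>p, w   [[]-rule on 6 via uRw]
18. ~q, w   [->-rule on 15 (branches; this branch)]
19. ~(p -> <>p), w   [~&-rule on 16 (branches; this branch)]
20. p, w   [~->-rule on 19]
21. ~<>p, w   [~->-rule on 19]
22. <>p, w   [->-rule on 17 (branches; this branch)]
23. p, x   [<>-rule on 14: fresh world x, vRx]
24. p, y   [<>-rule on 22: fresh world y, wRy]
25. ~p, y   [~<>-rule on 21 via wRy]
Accessibility: uRv, uRw, vRx, wRy
Branch closes: p and ~p both at y.
(One branch shown.) All branches close.

No, unsatisfiable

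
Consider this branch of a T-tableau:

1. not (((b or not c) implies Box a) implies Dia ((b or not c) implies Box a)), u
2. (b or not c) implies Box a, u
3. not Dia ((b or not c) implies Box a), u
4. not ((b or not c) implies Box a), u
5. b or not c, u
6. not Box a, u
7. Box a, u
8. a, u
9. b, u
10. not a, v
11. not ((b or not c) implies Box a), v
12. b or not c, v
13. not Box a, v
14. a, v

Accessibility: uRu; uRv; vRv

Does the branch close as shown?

Closed

Both a and not a appear at v.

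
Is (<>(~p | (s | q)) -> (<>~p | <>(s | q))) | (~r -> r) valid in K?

Tableau for the negation ~((<>(~p | (s | q)) -> (<>~p | <>(s | q))) | (~r -> r)):
1. ~((<>(~p | (s | q)) -> (<>~p | <>(s | q))) | (~r -> r)), 0
2. ~(<>(~p | (s | q)) -> (<>~p | <>(s | q))), 0
3. ~(~r -> r), 0
4. <>(~p | (s | q)), 0
5. ~(<>~p | <>(s | q)), 0
6. ~r, 0
7. ~<>~p, 0
8. ~<>(s | q), 0
9. ~p | (s | q), 1
10. p, 1
11. ~(s | q), 1
12. ~s, 1
13. ~q, 1
14. s | q, 1
15. q, 1
Accessibility: 0R1
Branch closes: q and ~q both at 1.
Every branch of the negation's tableau closes; the branch above is one of them.

Valid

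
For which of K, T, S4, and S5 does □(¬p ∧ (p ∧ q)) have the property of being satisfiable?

K

K-tableau for the formula:
1. □(¬p ∧ (p ∧ q)), w0
Complete open branch: satisfiable in K.
T-tableau for the formula:
1. □(¬p ∧ (p ∧ q)), w0
2. ¬p ∧ (p ∧ q), w0   [□-rule on 1 via w0Rw0]
3. ¬p, w0   [∧-rule on 2]
4. p ∧ q, w0   [∧-rule on 2]
5. p, w0   [∧-rule on 4]
6. q, w0   [∧-rule on 4]
Accessibility: w0Rw0
Branch closes: p and ¬p both at w0.
Every branch closes (one shown): unsatisfiable in T, hence also in S4, S5 (every S4/S5-frame is a T-frame).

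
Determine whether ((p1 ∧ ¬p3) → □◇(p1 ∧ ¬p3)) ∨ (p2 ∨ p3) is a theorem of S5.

Yes, valid

Tableau for the negation ¬(((p1 ∧ ¬p3) → □◇(p1 ∧ ¬p3)) ∨ (p2 ∨ p3)):
1. ¬(((p1 ∧ ¬p3) → □◇(p1 ∧ ¬p3)) ∨ (p2 ∨ p3)), 0
2. ¬((p1 ∧ ¬p3) → □◇(p1 ∧ ¬p3)), 0   [¬∨-rule on 1]
3. ¬(p2 ∨ p3), 0   [¬∨-rule on 1]
4. p1 ∧ ¬p3, 0   [¬→-rule on 2]
5. ¬□◇(p1 ∧ ¬p3), 0   [¬→-rule on 2]
6. ¬p2, 0   [¬∨-rule on 3]
7. ¬p3, 0   [¬∨-rule on 3]
8. p1, 0   [∧-rule on 4]
9. ¬◇(p1 ∧ ¬p3), 1   [¬□-rule on 5: fresh world 1, 0R1]
10. ¬(p1 ∧ ¬p3), 0   [¬◇-rule on 9 via 1R0]
11. ¬(p1 ∧ ¬p3), 1   [¬◇-rule on 9 via 1R1]
12. p3, 0   [¬∧-rule on 10 (branches; this branch)]
Accessibility: 0R0, 0R1, 1R0, 1R1
Branch closes: p3 and ¬p3 both at 0.
All branches of the negation close; one closing branch shown above.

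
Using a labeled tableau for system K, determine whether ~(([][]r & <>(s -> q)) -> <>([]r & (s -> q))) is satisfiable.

1. ~(([][]r & <>(s -> q)) -> <>([]r & (s -> q))), w0
2. [][]r & <>(s -> q), w0
3. ~<>([]r & (s -> q)), w0
4. [][]r, w0
5. <>(s -> q), w0
6. s -> q, w1
7. ~([]r & (s -> q)), w1
8. []r, w1
9. q, w1
10. ~[]r, w1
11. ~r, w2
12. r, w2
Accessibility: w0Rw1, w1Rw2
Branch closes: r and ~r both at w2.
(One branch shown.) All branches close.

No, unsatisfiable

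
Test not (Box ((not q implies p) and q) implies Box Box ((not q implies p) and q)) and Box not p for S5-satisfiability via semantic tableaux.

1. not (Box ((not q implies p) and q) implies Box Box ((not q implies p) and q)) and Box not p, u
2. not (Box ((not q implies p) and q) implies Box Box ((not q implies p) and q)), u
3. Box not p, u
4. Box ((not q implies p) and q), u
5. not Box Box ((not q implies p) and q), u
6. not p, u
7. (not q implies p) and q, u
8. not q implies p, u
9. q, u
10. not Box ((not q implies p) and q), v
11. not p, v
12. (not q implies p) and q, v
13. not q implies p, v
14. q, v
15. not ((not q implies p) and q), w
16. not p, w
17. (not q implies p) and q, w
18. not q implies p, w
19. q, w
20. not (not q implies p), w
21. not q, w
Accessibility: uRu, uRv, uRw, vRu, vRv, vRw, wRu, wRv, wRw
Branch closes: q and not q both at w.
All branches of the tableau close; one closing branch shown above.

No, unsatisfiable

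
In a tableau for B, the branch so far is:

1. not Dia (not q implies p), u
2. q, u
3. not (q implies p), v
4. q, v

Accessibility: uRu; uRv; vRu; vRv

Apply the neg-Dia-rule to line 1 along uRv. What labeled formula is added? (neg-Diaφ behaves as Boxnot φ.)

not (not q implies p), v

neg-Diaφ behaves as Boxnot φ: propagate the negated body to each accessible world.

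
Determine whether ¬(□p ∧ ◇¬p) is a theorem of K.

Valid

Tableau for the negation □p ∧ ◇¬p:
1. □p ∧ ◇¬p, 0
2. □p, 0
3. ◇¬p, 0
4. ¬p, 1
5. p, 1
Accessibility: 0R1
Branch closes: p and ¬p both at 1.
Every branch of the negation's tableau closes; the branch above is one of them.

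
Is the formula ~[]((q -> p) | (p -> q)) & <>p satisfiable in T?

1. ~[]((q -> p) | (p -> q)) & <>p, w0
2. ~[]((q -> p) | (p -> q)), w0   [&-rule on 1]
3. <>p, w0   [&-rule on 1]
4. ~((q -> p) | (p -> q)), w1   [~[]-rule on 2: fresh world w1, w0Rw1]
5. ~(q -> p), w1   [~|-rule on 4]
6. ~(p -> q), w1   [~|-rule on 4]
7. q, w1   [~->-rule on 5]
8. ~p, w1   [~->-rule on 5]
9. p, w1   [~->-rule on 6]
10. ~q, w1   [~->-rule on 6]
Accessibility: w0Rw0, w0Rw1, w1Rw1
Branch closes: p and ~p both at w1.
(One branch shown.) All branches close.

Unsatisfiable (every branch closes)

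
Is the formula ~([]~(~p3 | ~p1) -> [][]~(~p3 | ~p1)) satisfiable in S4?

Unsatisfiable (every branch closes)

1. ~([]~(~p3 | ~p1) -> [][]~(~p3 | ~p1)), 0
2. []~(~p3 | ~p1), 0
3. ~[][]~(~p3 | ~p1), 0
4. ~(~p3 | ~p1), 0
5. p3, 0
6. p1, 0
7. ~[]~(~p3 | ~p1), 1
8. ~(~p3 | ~p1), 1
9. p3, 1
10. p1, 1
11. ~p3 | ~p1, 2
12. ~(~p3 | ~p1), 2
13. p3, 2
14. p1, 2
15. ~p1, 2
Accessibility: 0R0, 0R1, 0R2, 1R1, 1R2, 2R2
Branch closes: p1 and ~p1 both at 2.
Every branch closes; the branch above is one of them.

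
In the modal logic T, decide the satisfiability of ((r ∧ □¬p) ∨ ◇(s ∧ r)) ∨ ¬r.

1. ((r ∧ □¬p) ∨ ◇(s ∧ r)) ∨ ¬r, w0
2. ¬r, w0   [∨-rule on 1 (branches; this branch)]
Accessibility: w0Rw0

Satisfiable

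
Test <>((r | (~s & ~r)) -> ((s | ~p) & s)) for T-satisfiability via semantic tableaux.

Satisfiable

1. <>((r | (~s & ~r)) -> ((s | ~p) & s)), w0
2. (r | (~s & ~r)) -> ((s | ~p) & s), w1
3. (s | ~p) & s, w1
4. s | ~p, w1
5. s, w1
6. ~p, w1
Accessibility: w0Rw0, w0Rw1, w1Rw1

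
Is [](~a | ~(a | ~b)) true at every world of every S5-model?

No, not valid

Tableau for the negation ~[](~a | ~(a | ~b)):
1. ~[](~a | ~(a | ~b)), w0
2. ~(~a | ~(a | ~b)), w1   [~[]-rule on 1: fresh world w1, w0Rw1]
3. a, w1   [~|-rule on 2]
4. a | ~b, w1   [~|-rule on 2]
5. ~b, w1   [|-rule on 4 (branches; this branch)]
Accessibility: w0Rw0, w0Rw1, w1Rw0, w1Rw1
The negation has an open branch (countermodel exists).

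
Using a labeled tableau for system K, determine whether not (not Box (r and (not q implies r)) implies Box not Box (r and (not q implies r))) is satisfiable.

1. not (not Box (r and (not q implies r)) implies Box not Box (r and (not q implies r))), w0
2. not Box (r and (not q implies r)), w0
3. not Box not Box (r and (not q implies r)), w0
4. not (r and (not q implies r)), w1
5. not (not q implies r), w1
6. not q, w1
7. not r, w1
8. Box (r and (not q implies r)), w2
Accessibility: w0Rw1, w0Rw2

Satisfiable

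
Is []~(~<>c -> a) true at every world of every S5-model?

Tableau for the negation ~[]~(~<>c -> a):
1. ~[]~(~<>c -> a), 0
2. ~<>c -> a, 1
3. a, 1
Accessibility: 0R0, 0R1, 1R0, 1R1
The negation has an open branch (countermodel exists).

No, not valid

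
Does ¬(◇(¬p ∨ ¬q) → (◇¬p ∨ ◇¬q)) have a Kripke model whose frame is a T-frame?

Unsatisfiable (every branch closes)

1. ¬(◇(¬p ∨ ¬q) → (◇¬p ∨ ◇¬q)), w0
2. ◇(¬p ∨ ¬q), w0
3. ¬(◇¬p ∨ ◇¬q), w0
4. ¬◇¬p, w0
5. ¬◇¬q, w0
6. p, w0
7. q, w0
8. ¬p ∨ ¬q, w1
9. p, w1
10. q, w1
11. ¬q, w1
Accessibility: w0Rw0, w0Rw1, w1Rw1
Branch closes: q and ¬q both at w1.
Every branch closes; the branch above is one of them.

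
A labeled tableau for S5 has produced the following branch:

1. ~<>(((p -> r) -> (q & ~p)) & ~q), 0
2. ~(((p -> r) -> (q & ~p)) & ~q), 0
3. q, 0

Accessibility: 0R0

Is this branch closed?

Open

No world carries both an atom and its negation.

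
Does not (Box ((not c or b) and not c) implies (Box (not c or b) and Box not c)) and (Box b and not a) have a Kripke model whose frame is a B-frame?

1. not (Box ((not c or b) and not c) implies (Box (not c or b) and Box not c)) and (Box b and not a), u
2. not (Box ((not c or b) and not c) implies (Box (not c or b) and Box not c)), u
3. Box b and not a, u
4. Box ((not c or b) and not c), u
5. not (Box (not c or b) and Box not c), u
6. Box b, u
7. not a, u
8. (not c or b) and not c, u
9. not c or b, u
10. not c, u
11. b, u
12. not Box (not c or b), u
13. not (not c or b), v
14. c, v
15. not b, v
16. (not c or b) and not c, v
17. not c or b, v
18. not c, v
Accessibility: uRu, uRv, vRu, vRv
Branch closes: c and not c both at v.
All branches of the tableau close; one closing branch shown above.

Unsatisfiable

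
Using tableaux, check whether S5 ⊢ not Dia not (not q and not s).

Tableau for the negation Dia not (not q and not s):
1. Dia not (not q and not s), u
2. not (not q and not s), v   [Dia-rule on 1: fresh world v, uRv]
3. s, v   [neg-and-rule on 2 (branches; this branch)]
Accessibility: uRu, uRv, vRu, vRv
The negation has an open branch (countermodel exists).

Invalid (countermodel exists)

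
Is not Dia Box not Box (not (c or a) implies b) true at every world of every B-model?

Tableau for the negation Dia Box not Box (not (c or a) implies b):
1. Dia Box not Box (not (c or a) implies b), u
2. Box not Box (not (c or a) implies b), v   [Dia-rule on 1: fresh world v, uRv]
3. not Box (not (c or a) implies b), u   [Box-rule on 2 via vRu]
4. not Box (not (c or a) implies b), v   [Box-rule on 2 via vRv]
5. not (not (c or a) implies b), w   [neg-Box-rule on 3: fresh world w, uRw]
6. not (c or a), w   [neg-implies-rule on 5]
7. not b, w   [neg-implies-rule on 5]
8. not c, w   [neg-or-rule on 6]
9. not a, w   [neg-or-rule on 6]
10. not (not (c or a) implies b), x   [neg-Box-rule on 4: fresh world x, vRx]
11. not (c or a), x   [neg-implies-rule on 10]
12. not b, x   [neg-implies-rule on 10]
13. not c, x   [neg-or-rule on 11]
14. not a, x   [neg-or-rule on 11]
15. not Box (not (c or a) implies b), x   [Box-rule on 2 via vRx]
16. not (not (c or a) implies b), y   [neg-Box-rule on 15: fresh world y, xRy]
17. not (c or a), y   [neg-implies-rule on 16]
18. not b, y   [neg-implies-rule on 16]
19. not c, y   [neg-or-rule on 17]
20. not a, y   [neg-or-rule on 17]
Accessibility: uRu, uRv, uRw, vRu, vRv, vRx, wRu, wRw, xRv, xRx, xRy, yRx, yRy
The negation has an open branch (countermodel exists).

Not valid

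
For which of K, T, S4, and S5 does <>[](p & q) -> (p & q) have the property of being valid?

S5-tableau for the negation ~(<>[](p & q) -> (p & q)):
1. ~(<>[](p & q) -> (p & q)), 0
2. <>[](p & q), 0
3. ~(p & q), 0
4. ~q, 0
5. [](p & q), 1
6. p & q, 0
7. p, 0
8. q, 0
Accessibility: 0R0, 0R1, 1R0, 1R1
Branch closes: q and ~q both at 0.
Every branch closes (one shown): valid in S5.
S4-tableau for the negation ~(<>[](p & q) -> (p & q)):
1. ~(<>[](p & q) -> (p & q)), 0
2. <>[](p & q), 0
3. ~(p & q), 0
4. ~q, 0
5. [](p & q), 1
6. p & q, 1
7. p, 1
8. q, 1
Accessibility: 0R0, 0R1, 1R1
Complete open branch: countermodel on an S4-frame, so not valid in S4, nor in K, T (the same frame is also a K-frame and a T-frame).

S5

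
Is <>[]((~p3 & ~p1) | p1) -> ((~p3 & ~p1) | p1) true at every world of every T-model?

Tableau for the negation ~(<>[]((~p3 & ~p1) | p1) -> ((~p3 & ~p1) | p1)):
1. ~(<>[]((~p3 & ~p1) | p1) -> ((~p3 & ~p1) | p1)), w0
2. <>[]((~p3 & ~p1) | p1), w0   [~->-rule on 1]
3. ~((~p3 & ~p1) | p1), w0   [~->-rule on 1]
4. ~(~p3 & ~p1), w0   [~|-rule on 3]
5. ~p1, w0   [~|-rule on 3]
6. p3, w0   [~&-rule on 4 (branches; this branch)]
7. []((~p3 & ~p1) | p1), w1   [<>-rule on 2: fresh world w1, w0Rw1]
8. (~p3 & ~p1) | p1, w1   [[]-rule on 7 via w1Rw1]
9. p1, w1   [|-rule on 8 (branches; this branch)]
Accessibility: w0Rw0, w0Rw1, w1Rw1
The negation has an open branch (countermodel exists).

Invalid (countermodel exists)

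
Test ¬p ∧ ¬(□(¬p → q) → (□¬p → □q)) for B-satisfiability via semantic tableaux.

Unsatisfiable

1. ¬p ∧ ¬(□(¬p → q) → (□¬p → □q)), w0
2. ¬p, w0
3. ¬(□(¬p → q) → (□¬p → □q)), w0
4. □(¬p → q), w0
5. ¬(□¬p → □q), w0
6. □¬p, w0
7. ¬□q, w0
8. ¬p → q, w0
9. q, w0
10. ¬q, w1
11. ¬p → q, w1
12. ¬p, w1
13. q, w1
Accessibility: w0Rw0, w0Rw1, w1Rw0, w1Rw1
Branch closes: q and ¬q both at w1.
Every branch closes; the branch above is one of them.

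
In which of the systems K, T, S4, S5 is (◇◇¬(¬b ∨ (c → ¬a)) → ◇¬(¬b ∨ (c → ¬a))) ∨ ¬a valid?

S4, S5

T-tableau for the negation ¬((◇◇¬(¬b ∨ (c → ¬a)) → ◇¬(¬b ∨ (c → ¬a))) ∨ ¬a):
1. ¬((◇◇¬(¬b ∨ (c → ¬a)) → ◇¬(¬b ∨ (c → ¬a))) ∨ ¬a), u
2. ¬(◇◇¬(¬b ∨ (c → ¬a)) → ◇¬(¬b ∨ (c → ¬a))), u
3. a, u
4. ◇◇¬(¬b ∨ (c → ¬a)), u
5. ¬◇¬(¬b ∨ (c → ¬a)), u
6. ¬b ∨ (c → ¬a), u
7. c → ¬a, u
8. ¬c, u
9. ◇¬(¬b ∨ (c → ¬a)), v
10. ¬b ∨ (c → ¬a), v
11. c → ¬a, v
12. ¬a, v
13. ¬(¬b ∨ (c → ¬a)), w
14. b, w
15. ¬(c → ¬a), w
16. c, w
17. a, w
Accessibility: uRu, uRv, vRv, vRw, wRw
Complete open branch: countermodel on a T-frame, so not valid in T, nor in K (the same frame is also a K-frame).
S4-tableau for the negation ¬((◇◇¬(¬b ∨ (c → ¬a)) → ◇¬(¬b ∨ (c → ¬a))) ∨ ¬a):
1. ¬((◇◇¬(¬b ∨ (c → ¬a)) → ◇¬(¬b ∨ (c → ¬a))) ∨ ¬a), u
2. ¬(◇◇¬(¬b ∨ (c → ¬a)) → ◇¬(¬b ∨ (c → ¬a))), u
3. a, u
4. ◇◇¬(¬b ∨ (c → ¬a)), u
5. ¬◇¬(¬b ∨ (c → ¬a)), u
6. ¬b ∨ (c → ¬a), u
7. c → ¬a, u
8. ¬c, u
9. ◇¬(¬b ∨ (c → ¬a)), v
10. ¬b ∨ (c → ¬a), v
11. c → ¬a, v
12. ¬a, v
13. ¬(¬b ∨ (c → ¬a)), w
14. b, w
15. ¬(c → ¬a), w
16. c, w
17. a, w
18. ¬b ∨ (c → ¬a), w
19. c → ¬a, w
20. ¬a, w
Accessibility: uRu, uRv, uRw, vRv, vRw, wRw
Branch closes: a and ¬a both at w.
Every branch closes (one shown): valid in S4, hence also in S5 (every theorem of S4 is a theorem of S5).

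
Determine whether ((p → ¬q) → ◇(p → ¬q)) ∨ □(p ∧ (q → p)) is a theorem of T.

Yes, valid

Tableau for the negation ¬(((p → ¬q) → ◇(p → ¬q)) ∨ □(p ∧ (q → p))):
1. ¬(((p → ¬q) → ◇(p → ¬q)) ∨ □(p ∧ (q → p))), 0
2. ¬((p → ¬q) → ◇(p → ¬q)), 0
3. ¬□(p ∧ (q → p)), 0
4. p → ¬q, 0
5. ¬◇(p → ¬q), 0
6. ¬(p → ¬q), 0
7. p, 0
8. q, 0
9. ¬q, 0
Accessibility: 0R0
Branch closes: q and ¬q both at 0.
All branches of the negation close; one closing branch shown above.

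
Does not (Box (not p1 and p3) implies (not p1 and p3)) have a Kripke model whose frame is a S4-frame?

1. not (Box (not p1 and p3) implies (not p1 and p3)), 0
2. Box (not p1 and p3), 0
3. not (not p1 and p3), 0
4. not p1 and p3, 0
5. not p1, 0
6. p3, 0
7. not p3, 0
Accessibility: 0R0
Branch closes: p3 and not p3 both at 0.
Every branch closes; the branch above is one of them.

No, unsatisfiable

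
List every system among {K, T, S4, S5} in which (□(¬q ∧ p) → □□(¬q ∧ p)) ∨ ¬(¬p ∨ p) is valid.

S4, S5

T-tableau for the negation ¬((□(¬q ∧ p) → □□(¬q ∧ p)) ∨ ¬(¬p ∨ p)):
1. ¬((□(¬q ∧ p) → □□(¬q ∧ p)) ∨ ¬(¬p ∨ p)), w0
2. ¬(□(¬q ∧ p) → □□(¬q ∧ p)), w0
3. ¬p ∨ p, w0
4. □(¬q ∧ p), w0
5. ¬□□(¬q ∧ p), w0
6. ¬q ∧ p, w0
7. ¬q, w0
8. p, w0
9. ¬□(¬q ∧ p), w1
10. ¬q ∧ p, w1
11. ¬q, w1
12. p, w1
13. ¬(¬q ∧ p), w2
14. ¬p, w2
Accessibility: w0Rw0, w0Rw1, w1Rw1, w1Rw2, w2Rw2
Complete open branch: countermodel on a T-frame, so not valid in T, nor in K (the same frame is also a K-frame).
S4-tableau for the negation ¬((□(¬q ∧ p) → □□(¬q ∧ p)) ∨ ¬(¬p ∨ p)):
1. ¬((□(¬q ∧ p) → □□(¬q ∧ p)) ∨ ¬(¬p ∨ p)), w0
2. ¬(□(¬q ∧ p) → □□(¬q ∧ p)), w0
3. ¬p ∨ p, w0
4. □(¬q ∧ p), w0
5. ¬□□(¬q ∧ p), w0
6. ¬q ∧ p, w0
7. ¬q, w0
8. p, w0
9. ¬□(¬q ∧ p), w1
10. ¬q ∧ p, w1
11. ¬q, w1
12. p, w1
13. ¬(¬q ∧ p), w2
14. ¬q ∧ p, w2
15. ¬q, w2
16. p, w2
17. ¬p, w2
Accessibility: w0Rw0, w0Rw1, w0Rw2, w1Rw1, w1Rw2, w2Rw2
Branch closes: p and ¬p both at w2.
Every branch closes (one shown): valid in S4, hence also in S5 (every theorem of S4 is a theorem of S5).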